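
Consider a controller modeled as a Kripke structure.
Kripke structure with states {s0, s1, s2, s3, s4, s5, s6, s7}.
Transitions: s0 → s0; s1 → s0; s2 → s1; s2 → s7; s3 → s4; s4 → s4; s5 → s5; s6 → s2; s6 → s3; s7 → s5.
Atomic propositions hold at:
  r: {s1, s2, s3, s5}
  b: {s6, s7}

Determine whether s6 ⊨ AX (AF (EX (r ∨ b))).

No

Sat(r ∨ b) = {s1, s2, s3, s5, s6, s7}
Sat(EX (r ∨ b)) = {s : some successor in {s1, s2, s3, s5, s6, s7}} = {s2, s5, s6, s7}
AF (EX (r ∨ b)): least fixpoint, start Z0 = {s2, s5, s6, s7}, add states with every successor in Z. Already a fixed point.
Sat(AF (EX (r ∨ b))) = {s2, s5, s6, s7}
Sat(AX (AF (EX (r ∨ b)))) = {s : every successor in {s2, s5, s6, s7}} = {s5, s7}
s6 ∉ Sat(AX (AF (EX (r ∨ b)))) = {s5, s7}, so the formula does not hold at s6.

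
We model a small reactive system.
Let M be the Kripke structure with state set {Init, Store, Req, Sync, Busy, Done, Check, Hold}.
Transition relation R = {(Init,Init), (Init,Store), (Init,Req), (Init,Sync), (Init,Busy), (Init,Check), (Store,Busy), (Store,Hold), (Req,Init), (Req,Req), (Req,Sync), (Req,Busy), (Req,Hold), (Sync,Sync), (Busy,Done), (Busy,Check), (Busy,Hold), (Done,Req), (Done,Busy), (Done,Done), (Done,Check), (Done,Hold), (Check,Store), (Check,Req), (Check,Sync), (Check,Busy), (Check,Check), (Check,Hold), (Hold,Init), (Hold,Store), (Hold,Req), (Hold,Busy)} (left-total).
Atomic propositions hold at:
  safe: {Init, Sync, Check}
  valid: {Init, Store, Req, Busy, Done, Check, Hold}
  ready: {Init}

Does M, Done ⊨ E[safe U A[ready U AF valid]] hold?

Yes

AF valid: least fixpoint, start Z0 = {Init, Store, Req, Busy, Done, Check, Hold}, add states with every successor in Z. Already a fixed point.
Sat(AF valid) = {Init, Store, Req, Busy, Done, Check, Hold}
A[ready U AF valid]: least fixpoint, start Z0 = Sat(AF valid) = {Init, Store, Req, Busy, Done, Check, Hold}, add states in Sat(ready) with every successor in Z. Already a fixed point.
Sat(A[ready U AF valid]) = {Init, Store, Req, Busy, Done, Check, Hold}
E[safe U A[ready U AF valid]]: least fixpoint, start Z0 = Sat(A[ready U AF valid]) = {Init, Store, Req, Busy, Done, Check, Hold}, add states in Sat(safe) with some successor in Z. Already a fixed point.
Sat(E[safe U A[ready U AF valid]]) = {Init, Store, Req, Busy, Done, Check, Hold}
Done ∈ Sat(E[safe U A[ready U AF valid]]) = {Init, Store, Req, Busy, Done, Check, Hold}, so the formula holds at Done.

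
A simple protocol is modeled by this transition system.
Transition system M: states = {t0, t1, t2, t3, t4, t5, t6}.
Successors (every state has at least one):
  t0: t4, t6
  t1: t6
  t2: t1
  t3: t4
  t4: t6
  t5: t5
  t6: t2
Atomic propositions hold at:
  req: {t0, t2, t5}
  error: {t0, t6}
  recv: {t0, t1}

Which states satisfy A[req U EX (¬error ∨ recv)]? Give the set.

{t0, t2, t3, t5, t6}

Sat(¬error) = {t1, t2, t3, t4, t5}
Sat(¬error ∨ recv) = {t0, t1, t2, t3, t4, t5}
Sat(EX (¬error ∨ recv)) = {s : some successor in {t0, t1, t2, t3, t4, t5}} = {t0, t2, t3, t5, t6}
A[req U EX (¬error ∨ recv)]: least fixpoint, start Z0 = Sat(EX (¬error ∨ recv)) = {t0, t2, t3, t5, t6}, add states in Sat(req) with every successor in Z. Already a fixed point.
Sat(A[req U EX (¬error ∨ recv)]) = {t0, t2, t3, t5, t6}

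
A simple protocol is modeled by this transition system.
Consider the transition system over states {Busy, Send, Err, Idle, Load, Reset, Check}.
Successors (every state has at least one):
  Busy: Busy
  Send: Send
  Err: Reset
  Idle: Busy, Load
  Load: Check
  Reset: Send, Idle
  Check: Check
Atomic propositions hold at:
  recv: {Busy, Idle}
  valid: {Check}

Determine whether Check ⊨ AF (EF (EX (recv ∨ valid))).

Sat(recv ∨ valid) = {Busy, Idle, Check}
Sat(EX (recv ∨ valid)) = {s : some successor in {Busy, Idle, Check}} = {Busy, Idle, Load, Reset, Check}
EF (EX (recv ∨ valid)): least fixpoint, start Z0 = {Busy, Idle, Load, Reset, Check}, add states with some successor in Z. Z1 = {Busy, Err, Idle, Load, Reset, Check}; fixed.
Sat(EF (EX (recv ∨ valid))) = {Busy, Err, Idle, Load, Reset, Check}
AF (EF (EX (recv ∨ valid))): least fixpoint, start Z0 = {Busy, Err, Idle, Load, Reset, Check}, add states with every successor in Z. Already a fixed point.
Sat(AF (EF (EX (recv ∨ valid)))) = {Busy, Err, Idle, Load, Reset, Check}
Check ∈ Sat(AF (EF (EX (recv ∨ valid)))) = {Busy, Err, Idle, Load, Reset, Check}, so the formula holds at Check.

Yes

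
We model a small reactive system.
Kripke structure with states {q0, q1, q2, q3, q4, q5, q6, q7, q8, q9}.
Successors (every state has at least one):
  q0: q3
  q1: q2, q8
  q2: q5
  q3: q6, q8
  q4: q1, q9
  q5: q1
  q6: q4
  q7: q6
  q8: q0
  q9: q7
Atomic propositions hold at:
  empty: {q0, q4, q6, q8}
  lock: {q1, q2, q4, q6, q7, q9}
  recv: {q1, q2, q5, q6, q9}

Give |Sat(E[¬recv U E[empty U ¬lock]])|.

Sat(¬recv) = {q0, q3, q4, q7, q8}
Sat(¬lock) = {q0, q3, q5, q8}
E[empty U ¬lock]: least fixpoint, start Z0 = Sat(¬lock) = {q0, q3, q5, q8}, add states in Sat(empty) with some successor in Z. Already a fixed point.
Sat(E[empty U ¬lock]) = {q0, q3, q5, q8}
E[¬recv U E[empty U ¬lock]]: least fixpoint, start Z0 = Sat(E[empty U ¬lock]) = {q0, q3, q5, q8}, add states in Sat(¬recv) with some successor in Z. Already a fixed point.
Sat(E[¬recv U E[empty U ¬lock]]) = {q0, q3, q5, q8}
|Sat(E[¬recv U E[empty U ¬lock]])| = |{q0, q3, q5, q8}| = 4.

4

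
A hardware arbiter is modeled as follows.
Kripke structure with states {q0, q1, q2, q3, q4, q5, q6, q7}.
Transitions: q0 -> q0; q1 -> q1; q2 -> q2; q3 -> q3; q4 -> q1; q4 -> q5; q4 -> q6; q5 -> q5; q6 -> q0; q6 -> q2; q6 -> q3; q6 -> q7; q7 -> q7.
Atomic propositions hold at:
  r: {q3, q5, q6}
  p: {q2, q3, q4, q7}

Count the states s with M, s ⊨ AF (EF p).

5

EF p: least fixpoint, start Z0 = {q2, q3, q4, q7}, add states with some successor in Z. Z1 = {q2, q3, q4, q6, q7}; fixed.
Sat(EF p) = {q2, q3, q4, q6, q7}
AF (EF p): least fixpoint, start Z0 = {q2, q3, q4, q6, q7}, add states with every successor in Z. Already a fixed point.
Sat(AF (EF p)) = {q2, q3, q4, q6, q7}
|Sat(AF (EF p))| = |{q2, q3, q4, q6, q7}| = 5.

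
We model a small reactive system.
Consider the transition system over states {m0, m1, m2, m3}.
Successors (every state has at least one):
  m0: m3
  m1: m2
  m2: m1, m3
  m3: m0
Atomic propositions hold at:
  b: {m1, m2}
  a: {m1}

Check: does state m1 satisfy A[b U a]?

A[b U a]: least fixpoint, start Z0 = Sat(a) = {m1}, add states in Sat(b) with every successor in Z. Already a fixed point.
Sat(A[b U a]) = {m1}
m1 ∈ Sat(A[b U a]) = {m1}, so the formula holds at m1.

Yes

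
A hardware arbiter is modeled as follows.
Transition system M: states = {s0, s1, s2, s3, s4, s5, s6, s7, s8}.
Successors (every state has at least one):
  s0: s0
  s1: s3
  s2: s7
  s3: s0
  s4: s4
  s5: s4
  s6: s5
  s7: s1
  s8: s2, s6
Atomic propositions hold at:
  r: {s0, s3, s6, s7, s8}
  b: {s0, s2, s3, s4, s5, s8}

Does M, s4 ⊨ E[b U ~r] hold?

Yes

Sat(~r) = {s1, s2, s4, s5}
E[b U ~r]: least fixpoint, start Z0 = Sat(~r) = {s1, s2, s4, s5}, add states in Sat(b) with some successor in Z. Z1 = {s1, s2, s4, s5, s8}; fixed.
Sat(E[b U ~r]) = {s1, s2, s4, s5, s8}
s4 ∈ Sat(E[b U ~r]) = {s1, s2, s4, s5, s8}, so the formula holds at s4.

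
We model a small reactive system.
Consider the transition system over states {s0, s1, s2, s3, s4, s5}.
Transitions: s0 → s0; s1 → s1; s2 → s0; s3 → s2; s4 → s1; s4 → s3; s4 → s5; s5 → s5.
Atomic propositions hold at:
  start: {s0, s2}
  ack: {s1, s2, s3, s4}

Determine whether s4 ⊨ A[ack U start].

No

A[ack U start]: least fixpoint, start Z0 = Sat(start) = {s0, s2}, add states in Sat(ack) with every successor in Z. Z1 = {s0, s2, s3}; fixed.
Sat(A[ack U start]) = {s0, s2, s3}
s4 ∉ Sat(A[ack U start]) = {s0, s2, s3}, so the formula does not hold at s4.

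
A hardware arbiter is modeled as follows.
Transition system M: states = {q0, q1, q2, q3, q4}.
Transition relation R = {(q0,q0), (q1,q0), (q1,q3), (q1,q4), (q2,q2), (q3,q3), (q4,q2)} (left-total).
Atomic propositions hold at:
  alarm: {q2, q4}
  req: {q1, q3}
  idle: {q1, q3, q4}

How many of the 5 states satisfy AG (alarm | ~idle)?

3

Sat(~idle) = {q0, q2}
Sat(alarm | ~idle) = {q0, q2, q4}
AG (alarm | ~idle): greatest fixpoint, start Z0 = {q0, q2, q4}, keep only states in Sat with every successor in Z. Already a fixed point.
Sat(AG (alarm | ~idle)) = {q0, q2, q4}
|Sat(AG (alarm | ~idle))| = |{q0, q2, q4}| = 3.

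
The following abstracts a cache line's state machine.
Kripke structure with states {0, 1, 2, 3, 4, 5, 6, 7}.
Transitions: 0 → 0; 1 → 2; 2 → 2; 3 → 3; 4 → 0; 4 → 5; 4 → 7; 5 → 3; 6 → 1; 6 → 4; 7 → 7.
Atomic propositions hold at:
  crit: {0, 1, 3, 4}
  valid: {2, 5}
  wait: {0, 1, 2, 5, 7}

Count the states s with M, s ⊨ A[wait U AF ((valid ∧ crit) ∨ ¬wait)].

Sat(valid ∧ crit) = ∅
Sat(¬wait) = {3, 4, 6}
Sat((valid ∧ crit) ∨ ¬wait) = {3, 4, 6}
AF ((valid ∧ crit) ∨ ¬wait): least fixpoint, start Z0 = {3, 4, 6}, add states with every successor in Z. Z1 = {3, 4, 5, 6}; fixed.
Sat(AF ((valid ∧ crit) ∨ ¬wait)) = {3, 4, 5, 6}
A[wait U AF ((valid ∧ crit) ∨ ¬wait)]: least fixpoint, start Z0 = Sat(AF ((valid ∧ crit) ∨ ¬wait)) = {3, 4, 5, 6}, add states in Sat(wait) with every successor in Z. Already a fixed point.
Sat(A[wait U AF ((valid ∧ crit) ∨ ¬wait)]) = {3, 4, 5, 6}
|Sat(A[wait U AF ((valid ∧ crit) ∨ ¬wait)])| = |{3, 4, 5, 6}| = 4.

4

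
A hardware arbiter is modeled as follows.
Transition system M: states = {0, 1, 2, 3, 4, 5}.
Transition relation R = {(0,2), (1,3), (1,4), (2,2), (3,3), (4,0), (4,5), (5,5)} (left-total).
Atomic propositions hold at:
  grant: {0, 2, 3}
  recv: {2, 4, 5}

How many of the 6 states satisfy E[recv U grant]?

4

E[recv U grant]: least fixpoint, start Z0 = Sat(grant) = {0, 2, 3}, add states in Sat(recv) with some successor in Z. Z1 = {0, 2, 3, 4}; fixed.
Sat(E[recv U grant]) = {0, 2, 3, 4}
|Sat(E[recv U grant])| = |{0, 2, 3, 4}| = 4.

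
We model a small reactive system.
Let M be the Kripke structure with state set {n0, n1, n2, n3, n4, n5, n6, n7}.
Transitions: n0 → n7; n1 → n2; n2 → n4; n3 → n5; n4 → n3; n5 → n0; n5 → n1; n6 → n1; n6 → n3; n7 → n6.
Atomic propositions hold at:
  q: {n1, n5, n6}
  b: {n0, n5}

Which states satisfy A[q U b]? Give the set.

{n0, n5}

A[q U b]: least fixpoint, start Z0 = Sat(b) = {n0, n5}, add states in Sat(q) with every successor in Z. Already a fixed point.
Sat(A[q U b]) = {n0, n5}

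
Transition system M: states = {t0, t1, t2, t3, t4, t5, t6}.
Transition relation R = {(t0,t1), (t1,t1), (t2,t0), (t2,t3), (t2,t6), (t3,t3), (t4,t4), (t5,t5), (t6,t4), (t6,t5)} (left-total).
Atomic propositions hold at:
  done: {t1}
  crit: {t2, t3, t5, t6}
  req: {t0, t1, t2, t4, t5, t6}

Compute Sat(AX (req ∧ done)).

Sat(req ∧ done) = {t1}
Sat(AX (req ∧ done)) = {s : every successor in {t1}} = {t0, t1}

{t0, t1}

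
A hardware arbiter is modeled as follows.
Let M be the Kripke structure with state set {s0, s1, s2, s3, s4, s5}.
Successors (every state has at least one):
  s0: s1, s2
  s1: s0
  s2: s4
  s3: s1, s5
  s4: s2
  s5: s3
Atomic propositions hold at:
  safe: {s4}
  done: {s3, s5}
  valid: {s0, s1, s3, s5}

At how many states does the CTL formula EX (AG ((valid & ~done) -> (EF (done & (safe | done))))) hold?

Sat(~done) = {s0, s1, s2, s4}
Sat(valid & ~done) = {s0, s1}
Sat(safe | done) = {s3, s4, s5}
Sat(done & (safe | done)) = {s3, s5}
EF (done & (safe | done)): least fixpoint, start Z0 = {s3, s5}, add states with some successor in Z. Already a fixed point.
Sat(EF (done & (safe | done))) = {s3, s5}
Sat((valid & ~done) -> (EF (done & (safe | done)))) = {s2, s3, s4, s5}
AG ((valid & ~done) -> (EF (done & (safe | done)))): greatest fixpoint, start Z0 = {s2, s3, s4, s5}, keep only states in Sat with every successor in Z. Z1 = {s2, s4, s5}; Z2 = {s2, s4}; fixed.
Sat(AG ((valid & ~done) -> (EF (done & (safe | done))))) = {s2, s4}
Sat(EX (AG ((valid & ~done) -> (EF (done & (safe | done)))))) = {s : some successor in {s2, s4}} = {s0, s2, s4}
|Sat(EX (AG ((valid & ~done) -> (EF (done & (safe | done))))))| = |{s0, s2, s4}| = 3.

3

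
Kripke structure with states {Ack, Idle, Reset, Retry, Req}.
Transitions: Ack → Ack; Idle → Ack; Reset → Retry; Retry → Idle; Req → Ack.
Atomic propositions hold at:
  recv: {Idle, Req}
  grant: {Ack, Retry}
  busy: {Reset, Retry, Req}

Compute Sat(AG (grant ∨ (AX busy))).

{Ack}

Sat(AX busy) = {s : every successor in {Reset, Retry, Req}} = {Reset}
Sat(grant ∨ (AX busy)) = {Ack, Reset, Retry}
AG (grant ∨ (AX busy)): greatest fixpoint, start Z0 = {Ack, Reset, Retry}, keep only states in Sat with every successor in Z. Z1 = {Ack, Reset}; Z2 = {Ack}; fixed.
Sat(AG (grant ∨ (AX busy))) = {Ack}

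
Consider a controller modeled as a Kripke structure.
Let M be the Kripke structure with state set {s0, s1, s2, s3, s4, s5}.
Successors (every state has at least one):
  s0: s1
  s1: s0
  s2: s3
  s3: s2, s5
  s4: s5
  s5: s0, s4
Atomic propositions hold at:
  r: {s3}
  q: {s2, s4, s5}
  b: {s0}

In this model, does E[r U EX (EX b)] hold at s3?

Sat(EX b) = {s : some successor in {s0}} = {s1, s5}
Sat(EX (EX b)) = {s : some successor in {s1, s5}} = {s0, s3, s4}
E[r U EX (EX b)]: least fixpoint, start Z0 = Sat(EX (EX b)) = {s0, s3, s4}, add states in Sat(r) with some successor in Z. Already a fixed point.
Sat(E[r U EX (EX b)]) = {s0, s3, s4}
s3 ∈ Sat(E[r U EX (EX b)]) = {s0, s3, s4}, so the formula holds at s3.

Yes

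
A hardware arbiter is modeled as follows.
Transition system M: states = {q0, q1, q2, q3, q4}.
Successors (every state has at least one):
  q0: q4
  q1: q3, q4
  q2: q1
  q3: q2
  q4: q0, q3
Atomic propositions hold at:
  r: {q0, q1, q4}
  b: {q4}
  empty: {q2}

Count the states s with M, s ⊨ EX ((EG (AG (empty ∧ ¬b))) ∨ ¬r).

Sat(¬b) = {q0, q1, q2, q3}
Sat(empty ∧ ¬b) = {q2}
AG (empty ∧ ¬b): greatest fixpoint, start Z0 = {q2}, keep only states in Sat with every successor in Z. Z1 = ∅; fixed.
Sat(AG (empty ∧ ¬b)) = ∅
EG (AG (empty ∧ ¬b)): greatest fixpoint, start Z0 = ∅, keep only states in Sat with some successor in Z. Already a fixed point.
Sat(EG (AG (empty ∧ ¬b))) = ∅
Sat(¬r) = {q2, q3}
Sat((EG (AG (empty ∧ ¬b))) ∨ ¬r) = {q2, q3}
Sat(EX ((EG (AG (empty ∧ ¬b))) ∨ ¬r)) = {s : some successor in {q2, q3}} = {q1, q3, q4}
|Sat(EX ((EG (AG (empty ∧ ¬b))) ∨ ¬r))| = |{q1, q3, q4}| = 3.

3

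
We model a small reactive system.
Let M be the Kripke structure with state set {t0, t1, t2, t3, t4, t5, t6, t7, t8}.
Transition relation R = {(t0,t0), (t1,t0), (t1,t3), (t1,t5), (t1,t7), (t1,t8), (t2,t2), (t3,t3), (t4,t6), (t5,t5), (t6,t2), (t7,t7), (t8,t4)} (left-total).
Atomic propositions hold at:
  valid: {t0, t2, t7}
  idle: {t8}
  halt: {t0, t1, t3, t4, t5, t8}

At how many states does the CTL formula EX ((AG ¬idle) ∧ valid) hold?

5

Sat(¬idle) = {t0, t1, t2, t3, t4, t5, t6, t7}
AG ¬idle: greatest fixpoint, start Z0 = {t0, t1, t2, t3, t4, t5, t6, t7}, keep only states in Sat with every successor in Z. Z1 = {t0, t2, t3, t4, t5, t6, t7}; fixed.
Sat(AG ¬idle) = {t0, t2, t3, t4, t5, t6, t7}
Sat((AG ¬idle) ∧ valid) = {t0, t2, t7}
Sat(EX ((AG ¬idle) ∧ valid)) = {s : some successor in {t0, t2, t7}} = {t0, t1, t2, t6, t7}
|Sat(EX ((AG ¬idle) ∧ valid))| = |{t0, t1, t2, t6, t7}| = 5.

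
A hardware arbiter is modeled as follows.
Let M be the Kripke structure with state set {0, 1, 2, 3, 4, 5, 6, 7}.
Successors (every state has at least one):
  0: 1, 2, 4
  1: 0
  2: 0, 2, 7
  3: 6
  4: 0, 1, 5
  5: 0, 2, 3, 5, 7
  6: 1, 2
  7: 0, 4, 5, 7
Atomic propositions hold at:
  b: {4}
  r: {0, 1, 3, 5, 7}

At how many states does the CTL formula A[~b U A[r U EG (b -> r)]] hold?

Sat(~b) = {0, 1, 2, 3, 5, 6, 7}
Sat(b -> r) = {0, 1, 2, 3, 5, 6, 7}
EG (b -> r): greatest fixpoint, start Z0 = {0, 1, 2, 3, 5, 6, 7}, keep only states in Sat with some successor in Z. Already a fixed point.
Sat(EG (b -> r)) = {0, 1, 2, 3, 5, 6, 7}
A[r U EG (b -> r)]: least fixpoint, start Z0 = Sat(EG (b -> r)) = {0, 1, 2, 3, 5, 6, 7}, add states in Sat(r) with every successor in Z. Already a fixed point.
Sat(A[r U EG (b -> r)]) = {0, 1, 2, 3, 5, 6, 7}
A[~b U A[r U EG (b -> r)]]: least fixpoint, start Z0 = Sat(A[r U EG (b -> r)]) = {0, 1, 2, 3, 5, 6, 7}, add states in Sat(~b) with every successor in Z. Already a fixed point.
Sat(A[~b U A[r U EG (b -> r)]]) = {0, 1, 2, 3, 5, 6, 7}
|Sat(A[~b U A[r U EG (b -> r)]])| = |{0, 1, 2, 3, 5, 6, 7}| = 7.

7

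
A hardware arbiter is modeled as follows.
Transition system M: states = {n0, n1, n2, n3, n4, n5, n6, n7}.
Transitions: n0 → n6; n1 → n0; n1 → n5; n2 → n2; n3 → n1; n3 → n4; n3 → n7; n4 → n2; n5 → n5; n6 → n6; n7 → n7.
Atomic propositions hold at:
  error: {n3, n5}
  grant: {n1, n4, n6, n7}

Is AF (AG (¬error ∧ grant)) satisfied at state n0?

Sat(¬error) = {n0, n1, n2, n4, n6, n7}
Sat(¬error ∧ grant) = {n1, n4, n6, n7}
AG (¬error ∧ grant): greatest fixpoint, start Z0 = {n1, n4, n6, n7}, keep only states in Sat with every successor in Z. Z1 = {n6, n7}; fixed.
Sat(AG (¬error ∧ grant)) = {n6, n7}
AF (AG (¬error ∧ grant)): least fixpoint, start Z0 = {n6, n7}, add states with every successor in Z. Z1 = {n0, n6, n7}; fixed.
Sat(AF (AG (¬error ∧ grant))) = {n0, n6, n7}
n0 ∈ Sat(AF (AG (¬error ∧ grant))) = {n0, n6, n7}, so the formula holds at n0.

Yes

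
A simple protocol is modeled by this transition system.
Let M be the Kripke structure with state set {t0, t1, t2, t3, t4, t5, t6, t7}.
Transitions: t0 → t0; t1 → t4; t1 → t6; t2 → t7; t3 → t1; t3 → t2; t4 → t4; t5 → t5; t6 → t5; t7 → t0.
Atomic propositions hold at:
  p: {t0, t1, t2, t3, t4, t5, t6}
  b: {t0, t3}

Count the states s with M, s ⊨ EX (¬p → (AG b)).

7

Sat(¬p) = {t7}
AG b: greatest fixpoint, start Z0 = {t0, t3}, keep only states in Sat with every successor in Z. Z1 = {t0}; fixed.
Sat(AG b) = {t0}
Sat(¬p → (AG b)) = {t0, t1, t2, t3, t4, t5, t6}
Sat(EX (¬p → (AG b))) = {s : some successor in {t0, t1, t2, t3, t4, t5, t6}} = {t0, t1, t3, t4, t5, t6, t7}
|Sat(EX (¬p → (AG b)))| = |{t0, t1, t3, t4, t5, t6, t7}| = 7.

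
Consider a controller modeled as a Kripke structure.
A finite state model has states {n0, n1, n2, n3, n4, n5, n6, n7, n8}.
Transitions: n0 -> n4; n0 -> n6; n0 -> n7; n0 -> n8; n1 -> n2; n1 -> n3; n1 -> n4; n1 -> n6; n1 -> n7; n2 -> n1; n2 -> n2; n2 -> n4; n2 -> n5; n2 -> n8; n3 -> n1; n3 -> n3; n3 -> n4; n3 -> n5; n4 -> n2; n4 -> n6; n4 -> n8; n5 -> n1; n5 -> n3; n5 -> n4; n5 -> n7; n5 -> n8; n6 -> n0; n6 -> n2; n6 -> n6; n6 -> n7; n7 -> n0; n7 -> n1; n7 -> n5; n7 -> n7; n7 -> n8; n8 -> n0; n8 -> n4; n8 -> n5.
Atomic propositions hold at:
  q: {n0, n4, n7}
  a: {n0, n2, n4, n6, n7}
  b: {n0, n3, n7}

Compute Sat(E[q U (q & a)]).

{n0, n4, n7}

Sat(q & a) = {n0, n4, n7}
E[q U (q & a)]: least fixpoint, start Z0 = Sat((q & a)) = {n0, n4, n7}, add states in Sat(q) with some successor in Z. Already a fixed point.
Sat(E[q U (q & a)]) = {n0, n4, n7}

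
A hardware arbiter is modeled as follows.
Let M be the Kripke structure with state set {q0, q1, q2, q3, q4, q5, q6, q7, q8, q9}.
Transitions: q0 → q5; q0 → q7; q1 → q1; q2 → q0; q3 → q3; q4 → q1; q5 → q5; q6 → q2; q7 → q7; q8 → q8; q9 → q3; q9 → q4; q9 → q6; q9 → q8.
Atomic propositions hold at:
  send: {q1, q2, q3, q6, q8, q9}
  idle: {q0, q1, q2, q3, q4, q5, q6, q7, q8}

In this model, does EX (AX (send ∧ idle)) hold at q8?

Yes

Sat(send ∧ idle) = {q1, q2, q3, q6, q8}
Sat(AX (send ∧ idle)) = {s : every successor in {q1, q2, q3, q6, q8}} = {q1, q3, q4, q6, q8}
Sat(EX (AX (send ∧ idle))) = {s : some successor in {q1, q3, q4, q6, q8}} = {q1, q3, q4, q8, q9}
q8 ∈ Sat(EX (AX (send ∧ idle))) = {q1, q3, q4, q8, q9}, so the formula holds at q8.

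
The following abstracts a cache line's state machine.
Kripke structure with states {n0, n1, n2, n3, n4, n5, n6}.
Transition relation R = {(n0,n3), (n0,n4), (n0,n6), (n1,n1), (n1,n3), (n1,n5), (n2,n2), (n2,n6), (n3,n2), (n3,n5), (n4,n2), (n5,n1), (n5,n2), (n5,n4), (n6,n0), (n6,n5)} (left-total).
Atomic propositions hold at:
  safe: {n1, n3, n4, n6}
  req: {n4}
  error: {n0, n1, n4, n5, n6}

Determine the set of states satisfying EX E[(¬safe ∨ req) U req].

Sat(¬safe) = {n0, n2, n5}
Sat(¬safe ∨ req) = {n0, n2, n4, n5}
E[(¬safe ∨ req) U req]: least fixpoint, start Z0 = Sat(req) = {n4}, add states in Sat(¬safe ∨ req) with some successor in Z. Z1 = {n0, n4, n5}; fixed.
Sat(E[(¬safe ∨ req) U req]) = {n0, n4, n5}
Sat(EX E[(¬safe ∨ req) U req]) = {s : some successor in {n0, n4, n5}} = {n0, n1, n3, n5, n6}

{n0, n1, n3, n5, n6}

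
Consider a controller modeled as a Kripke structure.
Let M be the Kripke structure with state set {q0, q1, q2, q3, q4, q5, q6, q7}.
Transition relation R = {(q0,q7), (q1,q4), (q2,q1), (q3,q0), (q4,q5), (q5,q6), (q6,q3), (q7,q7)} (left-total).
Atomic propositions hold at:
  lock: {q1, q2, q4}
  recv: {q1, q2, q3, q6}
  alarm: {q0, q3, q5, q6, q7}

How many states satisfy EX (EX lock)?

1

Sat(EX lock) = {s : some successor in {q1, q2, q4}} = {q1, q2}
Sat(EX (EX lock)) = {s : some successor in {q1, q2}} = {q2}
|Sat(EX (EX lock))| = |{q2}| = 1.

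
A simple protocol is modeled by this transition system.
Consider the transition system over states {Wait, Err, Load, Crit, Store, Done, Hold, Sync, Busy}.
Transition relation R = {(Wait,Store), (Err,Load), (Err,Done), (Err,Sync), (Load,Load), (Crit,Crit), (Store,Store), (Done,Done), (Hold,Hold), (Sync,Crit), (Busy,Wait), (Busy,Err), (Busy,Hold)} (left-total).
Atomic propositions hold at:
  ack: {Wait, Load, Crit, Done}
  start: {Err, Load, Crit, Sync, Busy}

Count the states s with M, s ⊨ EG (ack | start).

6

Sat(ack | start) = {Wait, Err, Load, Crit, Done, Sync, Busy}
EG (ack | start): greatest fixpoint, start Z0 = {Wait, Err, Load, Crit, Done, Sync, Busy}, keep only states in Sat with some successor in Z. Z1 = {Err, Load, Crit, Done, Sync, Busy}; fixed.
Sat(EG (ack | start)) = {Err, Load, Crit, Done, Sync, Busy}
|Sat(EG (ack | start))| = |{Err, Load, Crit, Done, Sync, Busy}| = 6.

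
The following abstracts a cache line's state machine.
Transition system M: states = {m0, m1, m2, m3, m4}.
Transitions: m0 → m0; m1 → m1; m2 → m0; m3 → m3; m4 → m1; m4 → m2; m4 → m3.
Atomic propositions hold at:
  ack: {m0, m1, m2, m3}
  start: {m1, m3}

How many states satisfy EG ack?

EG ack: greatest fixpoint, start Z0 = {m0, m1, m2, m3}, keep only states in Sat with some successor in Z. Already a fixed point.
Sat(EG ack) = {m0, m1, m2, m3}
|Sat(EG ack)| = |{m0, m1, m2, m3}| = 4.

4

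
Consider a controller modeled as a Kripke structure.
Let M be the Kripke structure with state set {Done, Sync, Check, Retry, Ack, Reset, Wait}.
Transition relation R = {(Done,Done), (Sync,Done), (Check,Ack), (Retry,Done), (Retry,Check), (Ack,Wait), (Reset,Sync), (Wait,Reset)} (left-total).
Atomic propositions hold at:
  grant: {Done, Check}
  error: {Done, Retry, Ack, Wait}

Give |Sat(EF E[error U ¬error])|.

Sat(¬error) = {Sync, Check, Reset}
E[error U ¬error]: least fixpoint, start Z0 = Sat(¬error) = {Sync, Check, Reset}, add states in Sat(error) with some successor in Z. Z1 = {Sync, Check, Retry, Reset, Wait}; Z2 = {Sync, Check, Retry, Ack, Reset, Wait}; fixed.
Sat(E[error U ¬error]) = {Sync, Check, Retry, Ack, Reset, Wait}
EF E[error U ¬error]: least fixpoint, start Z0 = {Sync, Check, Retry, Ack, Reset, Wait}, add states with some successor in Z. Already a fixed point.
Sat(EF E[error U ¬error]) = {Sync, Check, Retry, Ack, Reset, Wait}
|Sat(EF E[error U ¬error])| = |{Sync, Check, Retry, Ack, Reset, Wait}| = 6.

6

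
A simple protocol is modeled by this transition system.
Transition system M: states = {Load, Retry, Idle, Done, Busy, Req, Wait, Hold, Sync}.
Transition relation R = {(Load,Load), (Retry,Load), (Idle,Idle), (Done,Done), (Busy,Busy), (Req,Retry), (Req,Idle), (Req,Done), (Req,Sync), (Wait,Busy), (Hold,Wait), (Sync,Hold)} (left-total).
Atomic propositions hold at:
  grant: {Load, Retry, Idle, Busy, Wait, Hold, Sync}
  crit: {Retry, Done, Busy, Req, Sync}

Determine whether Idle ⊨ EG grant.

EG grant: greatest fixpoint, start Z0 = {Load, Retry, Idle, Busy, Wait, Hold, Sync}, keep only states in Sat with some successor in Z. Already a fixed point.
Sat(EG grant) = {Load, Retry, Idle, Busy, Wait, Hold, Sync}
Idle ∈ Sat(EG grant) = {Load, Retry, Idle, Busy, Wait, Hold, Sync}, so the formula holds at Idle.

Yes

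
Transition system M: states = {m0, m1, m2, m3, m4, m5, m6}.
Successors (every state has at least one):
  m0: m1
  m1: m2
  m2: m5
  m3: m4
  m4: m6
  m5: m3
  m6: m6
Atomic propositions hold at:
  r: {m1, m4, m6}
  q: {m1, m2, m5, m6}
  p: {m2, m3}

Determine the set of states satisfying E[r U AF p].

AF p: least fixpoint, start Z0 = {m2, m3}, add states with every successor in Z. Z1 = {m1, m2, m3, m5}; Z2 = {m0, m1, m2, m3, m5}; fixed.
Sat(AF p) = {m0, m1, m2, m3, m5}
E[r U AF p]: least fixpoint, start Z0 = Sat(AF p) = {m0, m1, m2, m3, m5}, add states in Sat(r) with some successor in Z. Already a fixed point.
Sat(E[r U AF p]) = {m0, m1, m2, m3, m5}

{m0, m1, m2, m3, m5}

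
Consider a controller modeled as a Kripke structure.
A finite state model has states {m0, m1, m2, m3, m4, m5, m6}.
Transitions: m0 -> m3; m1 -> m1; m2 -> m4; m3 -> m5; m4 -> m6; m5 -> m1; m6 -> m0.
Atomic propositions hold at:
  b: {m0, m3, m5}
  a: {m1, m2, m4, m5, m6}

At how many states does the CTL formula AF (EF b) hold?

6

EF b: least fixpoint, start Z0 = {m0, m3, m5}, add states with some successor in Z. Z1 = {m0, m3, m5, m6}; Z2 = {m0, m3, m4, m5, m6}; Z3 = {m0, m2, m3, m4, m5, m6}; fixed.
Sat(EF b) = {m0, m2, m3, m4, m5, m6}
AF (EF b): least fixpoint, start Z0 = {m0, m2, m3, m4, m5, m6}, add states with every successor in Z. Already a fixed point.
Sat(AF (EF b)) = {m0, m2, m3, m4, m5, m6}
|Sat(AF (EF b))| = |{m0, m2, m3, m4, m5, m6}| = 6.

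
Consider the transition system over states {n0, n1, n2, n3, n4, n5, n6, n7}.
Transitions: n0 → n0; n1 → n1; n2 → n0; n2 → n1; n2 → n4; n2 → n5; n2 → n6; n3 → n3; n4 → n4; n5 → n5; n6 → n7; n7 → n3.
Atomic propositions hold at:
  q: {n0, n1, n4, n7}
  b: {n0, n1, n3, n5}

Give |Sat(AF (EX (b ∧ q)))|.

Sat(b ∧ q) = {n0, n1}
Sat(EX (b ∧ q)) = {s : some successor in {n0, n1}} = {n0, n1, n2}
AF (EX (b ∧ q)): least fixpoint, start Z0 = {n0, n1, n2}, add states with every successor in Z. Already a fixed point.
Sat(AF (EX (b ∧ q))) = {n0, n1, n2}
|Sat(AF (EX (b ∧ q)))| = |{n0, n1, n2}| = 3.

3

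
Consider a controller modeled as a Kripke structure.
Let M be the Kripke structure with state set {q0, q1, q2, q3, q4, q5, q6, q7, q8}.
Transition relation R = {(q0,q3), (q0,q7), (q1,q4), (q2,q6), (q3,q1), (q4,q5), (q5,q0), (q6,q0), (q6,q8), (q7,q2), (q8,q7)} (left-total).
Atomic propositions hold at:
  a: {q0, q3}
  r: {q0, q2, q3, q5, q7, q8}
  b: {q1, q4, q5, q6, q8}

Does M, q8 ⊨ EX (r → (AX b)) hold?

No

Sat(AX b) = {s : every successor in {q1, q4, q5, q6, q8}} = {q1, q2, q3, q4}
Sat(r → (AX b)) = {q1, q2, q3, q4, q6}
Sat(EX (r → (AX b))) = {s : some successor in {q1, q2, q3, q4, q6}} = {q0, q1, q2, q3, q7}
q8 ∉ Sat(EX (r → (AX b))) = {q0, q1, q2, q3, q7}, so the formula does not hold at q8.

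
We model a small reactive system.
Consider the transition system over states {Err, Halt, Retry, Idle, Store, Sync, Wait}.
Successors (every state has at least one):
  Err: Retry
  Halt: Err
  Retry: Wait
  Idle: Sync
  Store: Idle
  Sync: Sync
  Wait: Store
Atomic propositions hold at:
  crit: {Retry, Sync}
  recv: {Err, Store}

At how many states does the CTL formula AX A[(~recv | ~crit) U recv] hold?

Sat(~recv) = {Halt, Retry, Idle, Sync, Wait}
Sat(~crit) = {Err, Halt, Idle, Store, Wait}
Sat(~recv | ~crit) = {Err, Halt, Retry, Idle, Store, Sync, Wait}
A[(~recv | ~crit) U recv]: least fixpoint, start Z0 = Sat(recv) = {Err, Store}, add states in Sat(~recv | ~crit) with every successor in Z. Z1 = {Err, Halt, Store, Wait}; Z2 = {Err, Halt, Retry, Store, Wait}; fixed.
Sat(A[(~recv | ~crit) U recv]) = {Err, Halt, Retry, Store, Wait}
Sat(AX A[(~recv | ~crit) U recv]) = {s : every successor in {Err, Halt, Retry, Store, Wait}} = {Err, Halt, Retry, Wait}
|Sat(AX A[(~recv | ~crit) U recv])| = |{Err, Halt, Retry, Wait}| = 4.

4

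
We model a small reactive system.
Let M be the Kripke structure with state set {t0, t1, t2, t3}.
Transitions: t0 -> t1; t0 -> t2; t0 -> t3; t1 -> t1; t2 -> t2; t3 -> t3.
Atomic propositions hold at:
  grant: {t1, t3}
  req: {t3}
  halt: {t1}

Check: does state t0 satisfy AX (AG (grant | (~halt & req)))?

No

Sat(~halt) = {t0, t2, t3}
Sat(~halt & req) = {t3}
Sat(grant | (~halt & req)) = {t1, t3}
AG (grant | (~halt & req)): greatest fixpoint, start Z0 = {t1, t3}, keep only states in Sat with every successor in Z. Already a fixed point.
Sat(AG (grant | (~halt & req))) = {t1, t3}
Sat(AX (AG (grant | (~halt & req)))) = {s : every successor in {t1, t3}} = {t1, t3}
t0 ∉ Sat(AX (AG (grant | (~halt & req)))) = {t1, t3}, so the formula does not hold at t0.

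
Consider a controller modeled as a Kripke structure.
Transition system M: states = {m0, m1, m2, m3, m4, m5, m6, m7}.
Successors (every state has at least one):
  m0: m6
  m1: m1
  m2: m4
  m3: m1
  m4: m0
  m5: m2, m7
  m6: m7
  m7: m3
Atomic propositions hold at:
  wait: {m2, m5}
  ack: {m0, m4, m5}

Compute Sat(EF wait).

EF wait: least fixpoint, start Z0 = {m2, m5}, add states with some successor in Z. Already a fixed point.
Sat(EF wait) = {m2, m5}

{m2, m5}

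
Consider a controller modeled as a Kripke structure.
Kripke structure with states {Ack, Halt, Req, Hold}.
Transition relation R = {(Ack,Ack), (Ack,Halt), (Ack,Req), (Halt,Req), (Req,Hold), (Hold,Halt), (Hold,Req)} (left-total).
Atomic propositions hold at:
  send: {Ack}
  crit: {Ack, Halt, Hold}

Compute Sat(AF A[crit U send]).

A[crit U send]: least fixpoint, start Z0 = Sat(send) = {Ack}, add states in Sat(crit) with every successor in Z. Already a fixed point.
Sat(A[crit U send]) = {Ack}
AF A[crit U send]: least fixpoint, start Z0 = {Ack}, add states with every successor in Z. Already a fixed point.
Sat(AF A[crit U send]) = {Ack}

{Ack}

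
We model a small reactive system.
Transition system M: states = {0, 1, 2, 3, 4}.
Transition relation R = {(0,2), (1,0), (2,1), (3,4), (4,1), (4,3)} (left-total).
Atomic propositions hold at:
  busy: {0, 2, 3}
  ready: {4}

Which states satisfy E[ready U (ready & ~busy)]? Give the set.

{4}

Sat(~busy) = {1, 4}
Sat(ready & ~busy) = {4}
E[ready U (ready & ~busy)]: least fixpoint, start Z0 = Sat((ready & ~busy)) = {4}, add states in Sat(ready) with some successor in Z. Already a fixed point.
Sat(E[ready U (ready & ~busy)]) = {4}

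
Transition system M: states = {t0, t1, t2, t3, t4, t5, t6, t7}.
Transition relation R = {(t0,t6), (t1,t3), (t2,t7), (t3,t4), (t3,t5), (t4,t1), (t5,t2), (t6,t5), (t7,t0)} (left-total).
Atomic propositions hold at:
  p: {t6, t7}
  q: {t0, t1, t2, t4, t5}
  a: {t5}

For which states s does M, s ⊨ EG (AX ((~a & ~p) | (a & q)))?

Sat(~a) = {t0, t1, t2, t3, t4, t6, t7}
Sat(~p) = {t0, t1, t2, t3, t4, t5}
Sat(~a & ~p) = {t0, t1, t2, t3, t4}
Sat(a & q) = {t5}
Sat((~a & ~p) | (a & q)) = {t0, t1, t2, t3, t4, t5}
Sat(AX ((~a & ~p) | (a & q))) = {s : every successor in {t0, t1, t2, t3, t4, t5}} = {t1, t3, t4, t5, t6, t7}
EG (AX ((~a & ~p) | (a & q))): greatest fixpoint, start Z0 = {t1, t3, t4, t5, t6, t7}, keep only states in Sat with some successor in Z. Z1 = {t1, t3, t4, t6}; Z2 = {t1, t3, t4}; fixed.
Sat(EG (AX ((~a & ~p) | (a & q)))) = {t1, t3, t4}

{t1, t3, t4}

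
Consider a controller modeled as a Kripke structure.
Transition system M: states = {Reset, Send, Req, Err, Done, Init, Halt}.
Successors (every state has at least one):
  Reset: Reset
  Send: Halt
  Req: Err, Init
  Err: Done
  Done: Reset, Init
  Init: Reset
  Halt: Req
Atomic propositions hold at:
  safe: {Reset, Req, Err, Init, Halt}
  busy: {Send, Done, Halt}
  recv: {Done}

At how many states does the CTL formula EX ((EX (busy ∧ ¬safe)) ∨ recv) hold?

Sat(¬safe) = {Send, Done}
Sat(busy ∧ ¬safe) = {Send, Done}
Sat(EX (busy ∧ ¬safe)) = {s : some successor in {Send, Done}} = {Err}
Sat((EX (busy ∧ ¬safe)) ∨ recv) = {Err, Done}
Sat(EX ((EX (busy ∧ ¬safe)) ∨ recv)) = {s : some successor in {Err, Done}} = {Req, Err}
|Sat(EX ((EX (busy ∧ ¬safe)) ∨ recv))| = |{Req, Err}| = 2.

2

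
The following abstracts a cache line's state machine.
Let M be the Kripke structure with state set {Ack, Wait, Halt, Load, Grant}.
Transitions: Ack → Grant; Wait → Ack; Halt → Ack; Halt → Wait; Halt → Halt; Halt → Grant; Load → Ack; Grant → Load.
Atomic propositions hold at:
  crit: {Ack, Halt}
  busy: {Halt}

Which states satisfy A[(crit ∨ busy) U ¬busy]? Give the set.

{Ack, Wait, Load, Grant}

Sat(crit ∨ busy) = {Ack, Halt}
Sat(¬busy) = {Ack, Wait, Load, Grant}
A[(crit ∨ busy) U ¬busy]: least fixpoint, start Z0 = Sat(¬busy) = {Ack, Wait, Load, Grant}, add states in Sat(crit ∨ busy) with every successor in Z. Already a fixed point.
Sat(A[(crit ∨ busy) U ¬busy]) = {Ack, Wait, Load, Grant}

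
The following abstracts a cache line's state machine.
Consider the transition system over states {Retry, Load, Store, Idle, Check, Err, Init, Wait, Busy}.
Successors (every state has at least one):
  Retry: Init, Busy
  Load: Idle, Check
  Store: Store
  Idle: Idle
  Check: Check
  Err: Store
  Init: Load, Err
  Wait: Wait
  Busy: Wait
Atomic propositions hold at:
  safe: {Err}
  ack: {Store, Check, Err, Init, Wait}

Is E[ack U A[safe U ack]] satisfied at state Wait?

A[safe U ack]: least fixpoint, start Z0 = Sat(ack) = {Store, Check, Err, Init, Wait}, add states in Sat(safe) with every successor in Z. Already a fixed point.
Sat(A[safe U ack]) = {Store, Check, Err, Init, Wait}
E[ack U A[safe U ack]]: least fixpoint, start Z0 = Sat(A[safe U ack]) = {Store, Check, Err, Init, Wait}, add states in Sat(ack) with some successor in Z. Already a fixed point.
Sat(E[ack U A[safe U ack]]) = {Store, Check, Err, Init, Wait}
Wait ∈ Sat(E[ack U A[safe U ack]]) = {Store, Check, Err, Init, Wait}, so the formula holds at Wait.

Yes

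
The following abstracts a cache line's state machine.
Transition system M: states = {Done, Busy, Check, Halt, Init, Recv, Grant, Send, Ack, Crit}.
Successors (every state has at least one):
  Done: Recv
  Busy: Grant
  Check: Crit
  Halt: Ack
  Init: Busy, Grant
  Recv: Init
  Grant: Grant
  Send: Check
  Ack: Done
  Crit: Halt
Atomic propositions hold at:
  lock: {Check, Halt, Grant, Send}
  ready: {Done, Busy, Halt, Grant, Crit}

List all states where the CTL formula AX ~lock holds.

{Done, Check, Halt, Recv, Ack}

Sat(~lock) = {Done, Busy, Init, Recv, Ack, Crit}
Sat(AX ~lock) = {s : every successor in {Done, Busy, Init, Recv, Ack, Crit}} = {Done, Check, Halt, Recv, Ack}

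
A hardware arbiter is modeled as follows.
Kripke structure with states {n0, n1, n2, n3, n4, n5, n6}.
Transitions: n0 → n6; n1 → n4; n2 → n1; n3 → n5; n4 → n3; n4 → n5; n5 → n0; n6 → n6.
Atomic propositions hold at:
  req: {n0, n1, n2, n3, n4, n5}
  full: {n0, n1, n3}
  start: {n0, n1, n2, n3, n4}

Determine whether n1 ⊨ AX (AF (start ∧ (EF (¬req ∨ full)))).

Yes

Sat(¬req) = {n6}
Sat(¬req ∨ full) = {n0, n1, n3, n6}
EF (¬req ∨ full): least fixpoint, start Z0 = {n0, n1, n3, n6}, add states with some successor in Z. Z1 = {n0, n1, n2, n3, n4, n5, n6}; fixed.
Sat(EF (¬req ∨ full)) = {n0, n1, n2, n3, n4, n5, n6}
Sat(start ∧ (EF (¬req ∨ full))) = {n0, n1, n2, n3, n4}
AF (start ∧ (EF (¬req ∨ full))): least fixpoint, start Z0 = {n0, n1, n2, n3, n4}, add states with every successor in Z. Z1 = {n0, n1, n2, n3, n4, n5}; fixed.
Sat(AF (start ∧ (EF (¬req ∨ full)))) = {n0, n1, n2, n3, n4, n5}
Sat(AX (AF (start ∧ (EF (¬req ∨ full))))) = {s : every successor in {n0, n1, n2, n3, n4, n5}} = {n1, n2, n3, n4, n5}
n1 ∈ Sat(AX (AF (start ∧ (EF (¬req ∨ full))))) = {n1, n2, n3, n4, n5}, so the formula holds at n1.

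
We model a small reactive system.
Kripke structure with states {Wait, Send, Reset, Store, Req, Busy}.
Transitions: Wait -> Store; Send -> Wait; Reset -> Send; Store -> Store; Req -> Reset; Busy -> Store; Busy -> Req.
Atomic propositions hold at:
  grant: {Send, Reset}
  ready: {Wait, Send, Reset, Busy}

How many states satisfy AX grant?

2

Sat(AX grant) = {s : every successor in {Send, Reset}} = {Reset, Req}
|Sat(AX grant)| = |{Reset, Req}| = 2.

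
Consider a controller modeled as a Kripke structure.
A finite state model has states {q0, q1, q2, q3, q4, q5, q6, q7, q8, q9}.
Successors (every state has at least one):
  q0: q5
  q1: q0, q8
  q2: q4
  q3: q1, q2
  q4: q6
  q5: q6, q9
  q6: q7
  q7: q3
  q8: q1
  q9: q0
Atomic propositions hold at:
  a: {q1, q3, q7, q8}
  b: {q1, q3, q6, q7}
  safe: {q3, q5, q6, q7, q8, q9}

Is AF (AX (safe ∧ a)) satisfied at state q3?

No

Sat(safe ∧ a) = {q3, q7, q8}
Sat(AX (safe ∧ a)) = {s : every successor in {q3, q7, q8}} = {q6, q7}
AF (AX (safe ∧ a)): least fixpoint, start Z0 = {q6, q7}, add states with every successor in Z. Z1 = {q4, q6, q7}; Z2 = {q2, q4, q6, q7}; fixed.
Sat(AF (AX (safe ∧ a))) = {q2, q4, q6, q7}
q3 ∉ Sat(AF (AX (safe ∧ a))) = {q2, q4, q6, q7}, so the formula does not hold at q3.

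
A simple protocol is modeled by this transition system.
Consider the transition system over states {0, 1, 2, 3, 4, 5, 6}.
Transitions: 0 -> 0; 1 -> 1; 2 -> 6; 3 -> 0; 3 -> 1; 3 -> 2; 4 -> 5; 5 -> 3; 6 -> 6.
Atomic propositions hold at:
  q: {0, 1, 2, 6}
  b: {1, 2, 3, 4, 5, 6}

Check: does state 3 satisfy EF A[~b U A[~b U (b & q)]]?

Yes

Sat(~b) = {0}
Sat(b & q) = {1, 2, 6}
A[~b U (b & q)]: least fixpoint, start Z0 = Sat((b & q)) = {1, 2, 6}, add states in Sat(~b) with every successor in Z. Already a fixed point.
Sat(A[~b U (b & q)]) = {1, 2, 6}
A[~b U A[~b U (b & q)]]: least fixpoint, start Z0 = Sat(A[~b U (b & q)]) = {1, 2, 6}, add states in Sat(~b) with every successor in Z. Already a fixed point.
Sat(A[~b U A[~b U (b & q)]]) = {1, 2, 6}
EF A[~b U A[~b U (b & q)]]: least fixpoint, start Z0 = {1, 2, 6}, add states with some successor in Z. Z1 = {1, 2, 3, 6}; Z2 = {1, 2, 3, 5, 6}; Z3 = {1, 2, 3, 4, 5, 6}; fixed.
Sat(EF A[~b U A[~b U (b & q)]]) = {1, 2, 3, 4, 5, 6}
3 ∈ Sat(EF A[~b U A[~b U (b & q)]]) = {1, 2, 3, 4, 5, 6}, so the formula holds at 3.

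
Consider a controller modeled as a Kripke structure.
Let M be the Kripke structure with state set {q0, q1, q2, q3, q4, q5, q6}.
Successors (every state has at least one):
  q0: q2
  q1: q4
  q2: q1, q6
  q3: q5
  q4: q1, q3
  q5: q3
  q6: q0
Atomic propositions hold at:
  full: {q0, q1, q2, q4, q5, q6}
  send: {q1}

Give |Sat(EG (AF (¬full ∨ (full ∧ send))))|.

Sat(¬full) = {q3}
Sat(full ∧ send) = {q1}
Sat(¬full ∨ (full ∧ send)) = {q1, q3}
AF (¬full ∨ (full ∧ send)): least fixpoint, start Z0 = {q1, q3}, add states with every successor in Z. Z1 = {q1, q3, q4, q5}; fixed.
Sat(AF (¬full ∨ (full ∧ send))) = {q1, q3, q4, q5}
EG (AF (¬full ∨ (full ∧ send))): greatest fixpoint, start Z0 = {q1, q3, q4, q5}, keep only states in Sat with some successor in Z. Already a fixed point.
Sat(EG (AF (¬full ∨ (full ∧ send)))) = {q1, q3, q4, q5}
|Sat(EG (AF (¬full ∨ (full ∧ send))))| = |{q1, q3, q4, q5}| = 4.

4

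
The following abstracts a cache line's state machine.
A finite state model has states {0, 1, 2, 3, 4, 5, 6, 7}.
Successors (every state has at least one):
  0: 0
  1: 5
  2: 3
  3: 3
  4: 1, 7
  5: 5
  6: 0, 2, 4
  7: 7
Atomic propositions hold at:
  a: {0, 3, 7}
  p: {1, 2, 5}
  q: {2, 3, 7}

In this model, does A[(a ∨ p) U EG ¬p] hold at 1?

No

Sat(a ∨ p) = {0, 1, 2, 3, 5, 7}
Sat(¬p) = {0, 3, 4, 6, 7}
EG ¬p: greatest fixpoint, start Z0 = {0, 3, 4, 6, 7}, keep only states in Sat with some successor in Z. Already a fixed point.
Sat(EG ¬p) = {0, 3, 4, 6, 7}
A[(a ∨ p) U EG ¬p]: least fixpoint, start Z0 = Sat(EG ¬p) = {0, 3, 4, 6, 7}, add states in Sat(a ∨ p) with every successor in Z. Z1 = {0, 2, 3, 4, 6, 7}; fixed.
Sat(A[(a ∨ p) U EG ¬p]) = {0, 2, 3, 4, 6, 7}
1 ∉ Sat(A[(a ∨ p) U EG ¬p]) = {0, 2, 3, 4, 6, 7}, so the formula does not hold at 1.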